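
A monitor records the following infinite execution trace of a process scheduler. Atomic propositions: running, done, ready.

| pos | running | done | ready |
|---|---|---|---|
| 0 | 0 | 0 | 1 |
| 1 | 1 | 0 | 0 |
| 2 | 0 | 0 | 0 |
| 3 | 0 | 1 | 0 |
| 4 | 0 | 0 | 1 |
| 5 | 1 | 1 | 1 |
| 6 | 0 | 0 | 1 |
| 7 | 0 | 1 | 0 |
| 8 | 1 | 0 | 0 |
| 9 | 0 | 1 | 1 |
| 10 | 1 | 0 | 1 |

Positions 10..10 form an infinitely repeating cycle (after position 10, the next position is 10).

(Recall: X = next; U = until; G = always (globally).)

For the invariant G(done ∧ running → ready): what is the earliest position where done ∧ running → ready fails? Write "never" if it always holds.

done ∧ running → ready holds at every position 0..10, and those are all the positions the trace ever visits, so the invariant G(done ∧ running → ready) is never violated.

never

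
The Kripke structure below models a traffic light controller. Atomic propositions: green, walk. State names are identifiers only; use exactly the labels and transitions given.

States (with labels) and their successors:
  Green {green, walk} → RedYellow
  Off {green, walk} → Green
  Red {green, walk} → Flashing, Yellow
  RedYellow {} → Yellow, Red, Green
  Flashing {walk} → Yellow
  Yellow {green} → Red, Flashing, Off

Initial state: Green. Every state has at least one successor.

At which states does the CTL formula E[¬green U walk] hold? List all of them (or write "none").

States satisfying ¬green: {RedYellow, Flashing}.
States satisfying walk: {Green, Off, Red, Flashing}.
States satisfying E[¬green U walk]: {Green, Off, Red, RedYellow, Flashing}.

{Green, Off, Red, RedYellow, Flashing}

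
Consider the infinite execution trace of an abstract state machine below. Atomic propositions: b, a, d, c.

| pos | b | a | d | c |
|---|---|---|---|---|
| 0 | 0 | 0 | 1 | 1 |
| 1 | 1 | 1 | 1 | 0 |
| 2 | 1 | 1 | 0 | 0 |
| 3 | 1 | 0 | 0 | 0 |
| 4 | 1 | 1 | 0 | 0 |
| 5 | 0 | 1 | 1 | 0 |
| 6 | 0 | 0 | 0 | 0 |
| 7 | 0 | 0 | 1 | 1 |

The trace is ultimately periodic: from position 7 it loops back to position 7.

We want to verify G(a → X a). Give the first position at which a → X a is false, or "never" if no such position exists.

Check a → X a at each position in order: 0 ✓, 1 ✓.
At position 2 the labels are {a, b} and the next position 3 has {b}, so a → X a is false there. This is the first violation.

2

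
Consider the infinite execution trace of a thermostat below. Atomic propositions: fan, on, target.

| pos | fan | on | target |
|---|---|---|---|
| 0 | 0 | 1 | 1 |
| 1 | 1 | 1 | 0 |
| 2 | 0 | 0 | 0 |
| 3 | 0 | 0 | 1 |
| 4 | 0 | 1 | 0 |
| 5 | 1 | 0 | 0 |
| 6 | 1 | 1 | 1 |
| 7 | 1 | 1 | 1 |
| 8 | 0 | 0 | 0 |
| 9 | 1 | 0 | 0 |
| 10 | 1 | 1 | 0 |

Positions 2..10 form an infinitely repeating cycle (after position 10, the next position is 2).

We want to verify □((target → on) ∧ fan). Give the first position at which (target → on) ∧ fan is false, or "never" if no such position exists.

At position 0 the labels are {on, target}, so (target → on) ∧ fan is false there. This is the first violation.

0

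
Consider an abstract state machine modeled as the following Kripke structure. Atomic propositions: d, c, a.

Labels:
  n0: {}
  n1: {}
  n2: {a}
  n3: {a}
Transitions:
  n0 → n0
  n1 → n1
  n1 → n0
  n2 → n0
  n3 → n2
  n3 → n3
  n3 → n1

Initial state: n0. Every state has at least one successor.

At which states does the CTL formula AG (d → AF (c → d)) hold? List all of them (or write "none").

{n0, n1, n2, n3}

States satisfying d → AF (c → d): {n0, n1, n2, n3}.
States satisfying AG (d → AF (c → d)): {n0, n1, n2, n3}.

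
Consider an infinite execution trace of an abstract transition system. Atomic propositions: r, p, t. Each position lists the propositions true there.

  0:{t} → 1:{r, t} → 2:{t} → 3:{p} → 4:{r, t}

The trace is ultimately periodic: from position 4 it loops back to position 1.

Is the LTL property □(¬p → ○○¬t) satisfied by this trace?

¬p → ○○¬t must hold at every position from 0 onward. It fails at position 0, so □(¬p → ○○¬t) is false.
Positions where ¬p holds: 0, 1, 2, 4.
Check ○○¬t at each: 0→fails, 1→ok, 2→fails, 4→fails.

No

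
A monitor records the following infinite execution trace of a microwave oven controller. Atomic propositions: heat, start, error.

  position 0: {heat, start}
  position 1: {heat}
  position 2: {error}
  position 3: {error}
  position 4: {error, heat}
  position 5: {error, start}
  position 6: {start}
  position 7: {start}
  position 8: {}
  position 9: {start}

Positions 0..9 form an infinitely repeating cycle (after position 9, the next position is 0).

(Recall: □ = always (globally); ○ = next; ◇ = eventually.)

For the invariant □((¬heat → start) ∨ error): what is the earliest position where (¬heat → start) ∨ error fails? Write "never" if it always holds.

8

Check (¬heat → start) ∨ error at each position in order: 0 ✓, 1 ✓, 2 ✓, 3 ✓, 4 ✓, 5 ✓, 6 ✓, 7 ✓.
At position 8 the labels are {}, so (¬heat → start) ∨ error is false there. This is the first violation.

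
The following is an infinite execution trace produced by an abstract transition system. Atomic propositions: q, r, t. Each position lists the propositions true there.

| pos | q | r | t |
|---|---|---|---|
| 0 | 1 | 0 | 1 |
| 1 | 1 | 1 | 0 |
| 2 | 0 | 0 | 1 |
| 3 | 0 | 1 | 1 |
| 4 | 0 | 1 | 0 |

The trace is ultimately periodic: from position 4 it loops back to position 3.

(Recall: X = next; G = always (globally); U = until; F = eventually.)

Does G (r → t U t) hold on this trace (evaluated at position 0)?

No

r → t U t must hold at every position from 0 onward. It fails at position 1, so G (r → t U t) is false.
Positions where r holds: 1, 3, 4.
Check t U t at each: 1→fails, 3→ok, 4→fails.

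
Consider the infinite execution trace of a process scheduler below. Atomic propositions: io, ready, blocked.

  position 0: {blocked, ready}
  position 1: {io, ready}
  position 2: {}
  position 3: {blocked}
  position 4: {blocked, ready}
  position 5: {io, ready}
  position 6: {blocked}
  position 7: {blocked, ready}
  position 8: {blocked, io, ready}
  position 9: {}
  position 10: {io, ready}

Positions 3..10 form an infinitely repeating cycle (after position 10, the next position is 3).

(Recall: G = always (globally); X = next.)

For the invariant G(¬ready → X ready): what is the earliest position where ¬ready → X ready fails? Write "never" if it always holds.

Check ¬ready → X ready at each position in order: 0 ✓, 1 ✓.
At position 2 the labels are {} and the next position 3 has {blocked}, so ¬ready → X ready is false there. This is the first violation.

2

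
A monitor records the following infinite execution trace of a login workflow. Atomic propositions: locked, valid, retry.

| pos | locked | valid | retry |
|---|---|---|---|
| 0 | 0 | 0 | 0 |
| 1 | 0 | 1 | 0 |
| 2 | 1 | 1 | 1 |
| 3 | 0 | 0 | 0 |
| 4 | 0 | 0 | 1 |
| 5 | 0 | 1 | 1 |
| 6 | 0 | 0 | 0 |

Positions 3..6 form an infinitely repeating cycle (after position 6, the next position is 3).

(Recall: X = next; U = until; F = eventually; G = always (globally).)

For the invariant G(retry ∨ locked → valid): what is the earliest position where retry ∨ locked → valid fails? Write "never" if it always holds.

Check retry ∨ locked → valid at each position in order: 0 ✓, 1 ✓, 2 ✓, 3 ✓.
At position 4 the labels are {retry}, so retry ∨ locked → valid is false there. This is the first violation.

4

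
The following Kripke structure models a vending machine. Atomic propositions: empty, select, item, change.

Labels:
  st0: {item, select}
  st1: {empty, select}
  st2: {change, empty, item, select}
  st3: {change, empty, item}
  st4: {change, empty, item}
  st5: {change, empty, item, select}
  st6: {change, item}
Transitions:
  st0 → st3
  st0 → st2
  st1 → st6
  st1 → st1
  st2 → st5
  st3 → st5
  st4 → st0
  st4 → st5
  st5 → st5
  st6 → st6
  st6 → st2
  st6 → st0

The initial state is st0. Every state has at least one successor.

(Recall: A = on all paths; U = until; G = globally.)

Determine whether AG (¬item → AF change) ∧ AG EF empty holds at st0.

States satisfying ¬item → AF change: {st0, st2, st3, st4, st5, st6}.
States satisfying AG (¬item → AF change): {st0, st2, st3, st4, st5, st6}.
States satisfying EF empty: {st0, st1, st2, st3, st4, st5, st6}.
States satisfying AG EF empty: {st0, st1, st2, st3, st4, st5, st6}.
States satisfying AG (¬item → AF change) ∧ AG EF empty: {st0, st2, st3, st4, st5, st6}.
st0 ∈ Sat(AG (¬item → AF change) ∧ AG EF empty).

Yes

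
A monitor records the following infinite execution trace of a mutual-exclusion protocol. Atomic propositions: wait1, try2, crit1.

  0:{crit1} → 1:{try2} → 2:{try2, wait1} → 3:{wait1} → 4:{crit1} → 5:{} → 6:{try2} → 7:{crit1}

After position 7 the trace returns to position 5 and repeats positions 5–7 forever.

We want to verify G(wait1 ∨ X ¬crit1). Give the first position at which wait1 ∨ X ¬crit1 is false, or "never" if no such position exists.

Check wait1 ∨ X ¬crit1 at each position in order: 0 ✓, 1 ✓, 2 ✓, 3 ✓, 4 ✓, 5 ✓.
At position 6 the labels are {try2} and the next position 7 has {crit1}, so wait1 ∨ X ¬crit1 is false there. This is the first violation.

6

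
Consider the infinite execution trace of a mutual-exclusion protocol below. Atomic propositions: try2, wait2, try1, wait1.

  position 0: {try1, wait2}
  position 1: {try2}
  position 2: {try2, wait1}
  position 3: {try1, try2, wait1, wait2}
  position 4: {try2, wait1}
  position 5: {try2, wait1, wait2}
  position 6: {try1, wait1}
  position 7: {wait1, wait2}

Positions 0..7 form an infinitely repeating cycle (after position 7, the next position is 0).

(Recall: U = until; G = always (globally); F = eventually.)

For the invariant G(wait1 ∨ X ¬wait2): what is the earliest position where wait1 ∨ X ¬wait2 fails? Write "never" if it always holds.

never

wait1 ∨ X ¬wait2 holds at every position 0..7, and those are all the positions the trace ever visits, so the invariant G(wait1 ∨ X ¬wait2) is never violated.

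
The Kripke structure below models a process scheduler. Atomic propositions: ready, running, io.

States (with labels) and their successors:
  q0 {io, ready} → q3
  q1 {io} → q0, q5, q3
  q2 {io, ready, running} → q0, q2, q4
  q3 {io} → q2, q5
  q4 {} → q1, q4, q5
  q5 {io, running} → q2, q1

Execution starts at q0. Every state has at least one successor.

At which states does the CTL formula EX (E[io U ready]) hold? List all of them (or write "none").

States satisfying E[io U ready]: {q0, q1, q2, q3, q5}.
States satisfying EX (E[io U ready]): {q0, q1, q2, q3, q4, q5}.

{q0, q1, q2, q3, q4, q5}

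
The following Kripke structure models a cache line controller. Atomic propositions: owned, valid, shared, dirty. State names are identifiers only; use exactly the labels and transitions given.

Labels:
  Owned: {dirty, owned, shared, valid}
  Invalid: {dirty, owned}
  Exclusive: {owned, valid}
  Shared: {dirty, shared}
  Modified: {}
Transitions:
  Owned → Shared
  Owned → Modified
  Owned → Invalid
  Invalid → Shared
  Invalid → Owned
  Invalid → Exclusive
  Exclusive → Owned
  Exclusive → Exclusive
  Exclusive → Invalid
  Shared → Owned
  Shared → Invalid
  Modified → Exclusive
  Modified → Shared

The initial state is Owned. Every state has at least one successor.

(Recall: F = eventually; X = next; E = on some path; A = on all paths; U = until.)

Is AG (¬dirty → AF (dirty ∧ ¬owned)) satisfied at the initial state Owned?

States satisfying ¬dirty → AF (dirty ∧ ¬owned): {Owned, Invalid, Shared}.
States satisfying AG (¬dirty → AF (dirty ∧ ¬owned)): ∅.
Exclusive is reachable from Owned and violates ¬dirty → AF (dirty ∧ ¬owned), so AG fails at Owned.
Owned ∉ Sat(AG (¬dirty → AF (dirty ∧ ¬owned))).

Does not hold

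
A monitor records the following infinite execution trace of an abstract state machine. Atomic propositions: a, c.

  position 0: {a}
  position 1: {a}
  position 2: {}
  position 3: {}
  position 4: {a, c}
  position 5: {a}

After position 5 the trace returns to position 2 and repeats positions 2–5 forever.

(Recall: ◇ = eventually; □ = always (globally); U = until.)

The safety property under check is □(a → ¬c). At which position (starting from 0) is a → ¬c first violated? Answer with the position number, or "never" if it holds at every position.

Check a → ¬c at each position in order: 0 ✓, 1 ✓, 2 ✓, 3 ✓.
At position 4 the labels are {a, c}, so a → ¬c is false there. This is the first violation.

4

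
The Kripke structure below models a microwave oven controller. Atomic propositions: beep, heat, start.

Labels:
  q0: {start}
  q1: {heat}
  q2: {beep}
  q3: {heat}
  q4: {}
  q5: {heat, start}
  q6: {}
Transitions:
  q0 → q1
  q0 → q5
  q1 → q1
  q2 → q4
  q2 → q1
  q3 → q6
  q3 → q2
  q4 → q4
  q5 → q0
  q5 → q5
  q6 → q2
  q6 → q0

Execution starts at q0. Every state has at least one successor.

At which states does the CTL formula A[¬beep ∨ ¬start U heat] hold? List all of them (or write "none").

States satisfying ¬beep ∨ ¬start: {q0, q1, q2, q3, q4, q5, q6}.
States satisfying heat: {q1, q3, q5}.
States satisfying A[¬beep ∨ ¬start U heat]: {q0, q1, q3, q5}.

{q0, q1, q3, q5}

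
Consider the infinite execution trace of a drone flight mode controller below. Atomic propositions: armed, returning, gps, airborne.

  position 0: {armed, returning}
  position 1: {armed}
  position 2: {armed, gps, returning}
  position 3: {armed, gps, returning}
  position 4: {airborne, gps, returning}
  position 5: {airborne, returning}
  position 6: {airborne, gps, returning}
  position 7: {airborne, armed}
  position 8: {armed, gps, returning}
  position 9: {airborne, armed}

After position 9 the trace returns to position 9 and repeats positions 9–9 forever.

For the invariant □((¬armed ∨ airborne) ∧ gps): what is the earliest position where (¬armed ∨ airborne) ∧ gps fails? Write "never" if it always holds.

At position 0 the labels are {armed, returning}, so (¬armed ∨ airborne) ∧ gps is false there. This is the first violation.

0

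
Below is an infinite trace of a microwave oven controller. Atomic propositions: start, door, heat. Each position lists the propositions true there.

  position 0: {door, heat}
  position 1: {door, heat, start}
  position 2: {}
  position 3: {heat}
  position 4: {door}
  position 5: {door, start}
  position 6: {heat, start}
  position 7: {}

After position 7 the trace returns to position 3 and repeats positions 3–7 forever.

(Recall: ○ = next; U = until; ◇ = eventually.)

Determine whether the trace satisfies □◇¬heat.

◇¬heat holds at every position 0..7, and those are all positions ever visited, so □◇¬heat holds.

Yes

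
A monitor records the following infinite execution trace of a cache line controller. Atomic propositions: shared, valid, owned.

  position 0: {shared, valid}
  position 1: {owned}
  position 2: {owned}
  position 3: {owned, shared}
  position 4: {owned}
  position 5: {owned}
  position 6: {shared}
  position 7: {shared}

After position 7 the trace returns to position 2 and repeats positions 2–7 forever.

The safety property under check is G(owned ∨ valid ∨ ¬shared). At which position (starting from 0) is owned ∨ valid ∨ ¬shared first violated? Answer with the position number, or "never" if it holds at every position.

6

Check owned ∨ valid ∨ ¬shared at each position in order: 0 ✓, 1 ✓, 2 ✓, 3 ✓, 4 ✓, 5 ✓.
At position 6 the labels are {shared}, so owned ∨ valid ∨ ¬shared is false there. This is the first violation.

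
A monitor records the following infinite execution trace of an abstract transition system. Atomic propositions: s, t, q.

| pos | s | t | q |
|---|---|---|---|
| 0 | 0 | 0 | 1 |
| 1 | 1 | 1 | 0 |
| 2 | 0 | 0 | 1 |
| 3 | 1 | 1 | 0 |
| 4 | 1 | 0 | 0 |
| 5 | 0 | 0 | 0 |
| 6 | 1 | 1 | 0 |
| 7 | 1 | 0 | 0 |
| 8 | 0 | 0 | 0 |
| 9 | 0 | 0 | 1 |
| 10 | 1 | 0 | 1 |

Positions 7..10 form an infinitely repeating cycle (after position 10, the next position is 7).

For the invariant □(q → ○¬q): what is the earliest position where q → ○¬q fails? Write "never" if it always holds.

Check q → ○¬q at each position in order: 0 ✓, 1 ✓, 2 ✓, 3 ✓, 4 ✓, 5 ✓, 6 ✓, 7 ✓, 8 ✓.
At position 9 the labels are {q} and the next position 10 has {q, s}, so q → ○¬q is false there. This is the first violation.

9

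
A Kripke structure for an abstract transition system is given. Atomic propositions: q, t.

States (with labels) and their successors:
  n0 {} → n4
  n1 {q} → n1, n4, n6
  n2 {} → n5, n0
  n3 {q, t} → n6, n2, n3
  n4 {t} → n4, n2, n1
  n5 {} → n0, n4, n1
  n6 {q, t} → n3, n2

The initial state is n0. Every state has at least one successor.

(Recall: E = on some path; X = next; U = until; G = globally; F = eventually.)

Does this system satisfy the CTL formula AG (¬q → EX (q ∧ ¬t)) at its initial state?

States satisfying ¬q → EX (q ∧ ¬t): {n1, n3, n4, n5, n6}.
States satisfying AG (¬q → EX (q ∧ ¬t)): ∅.
n0 is reachable from n0 and violates ¬q → EX (q ∧ ¬t), so AG fails at n0.
n0 ∉ Sat(AG (¬q → EX (q ∧ ¬t))).

No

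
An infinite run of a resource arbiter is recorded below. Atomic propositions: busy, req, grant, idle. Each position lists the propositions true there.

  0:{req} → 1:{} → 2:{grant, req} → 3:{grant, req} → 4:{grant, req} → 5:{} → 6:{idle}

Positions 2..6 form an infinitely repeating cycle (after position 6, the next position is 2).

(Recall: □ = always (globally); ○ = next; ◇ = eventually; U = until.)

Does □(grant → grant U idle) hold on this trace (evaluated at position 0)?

Does not hold

grant → grant U idle must hold at every position from 0 onward. It fails at position 2, so □(grant → grant U idle) is false.
Positions where grant holds: 2, 3, 4.
Check grant U idle at each: 2→fails, 3→fails, 4→fails.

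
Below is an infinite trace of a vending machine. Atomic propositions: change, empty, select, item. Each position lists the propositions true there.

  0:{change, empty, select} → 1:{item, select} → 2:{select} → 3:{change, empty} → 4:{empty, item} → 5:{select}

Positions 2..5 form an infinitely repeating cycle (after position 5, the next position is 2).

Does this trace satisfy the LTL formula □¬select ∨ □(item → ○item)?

¬select must hold at every position from 0 onward. It fails at position 0, so □¬select is false.
item → ○item must hold at every position from 0 onward. It fails at position 1, so □(item → ○item) is false.
Positions where item holds: 1, 4.
Check ○item at each: 1→fails, 4→fails.
At position 0: □¬select is false; □(item → ○item) is false; so □¬select ∨ □(item → ○item) is false.

Violated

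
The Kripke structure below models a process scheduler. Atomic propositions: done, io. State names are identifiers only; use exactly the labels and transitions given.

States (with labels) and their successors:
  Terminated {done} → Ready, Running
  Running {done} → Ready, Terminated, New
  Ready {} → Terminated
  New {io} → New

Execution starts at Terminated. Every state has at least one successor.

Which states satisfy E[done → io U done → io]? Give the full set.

{Ready, New}

States satisfying done → io: {Ready, New}.
States satisfying E[done → io U done → io]: {Ready, New}.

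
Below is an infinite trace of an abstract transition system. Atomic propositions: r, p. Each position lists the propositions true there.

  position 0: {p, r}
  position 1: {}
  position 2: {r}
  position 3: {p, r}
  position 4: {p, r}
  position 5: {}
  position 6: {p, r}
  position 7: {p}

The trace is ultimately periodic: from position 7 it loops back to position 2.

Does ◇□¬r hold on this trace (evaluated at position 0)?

Violated

□¬r is false at every position 0..7, so it never becomes true and ◇□¬r fails.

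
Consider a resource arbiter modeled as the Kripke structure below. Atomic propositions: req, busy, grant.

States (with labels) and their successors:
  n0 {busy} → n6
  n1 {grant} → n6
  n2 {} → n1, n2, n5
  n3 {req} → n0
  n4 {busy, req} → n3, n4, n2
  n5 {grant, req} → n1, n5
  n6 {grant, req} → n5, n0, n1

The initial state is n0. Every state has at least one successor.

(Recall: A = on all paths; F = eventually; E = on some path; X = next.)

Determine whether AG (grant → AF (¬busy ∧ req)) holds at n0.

Yes

States satisfying grant → AF (¬busy ∧ req): {n0, n1, n2, n3, n4, n5, n6}.
States satisfying AG (grant → AF (¬busy ∧ req)): {n0, n1, n2, n3, n4, n5, n6}.
Every state reachable from n0 satisfies grant → AF (¬busy ∧ req).
n0 ∈ Sat(AG (grant → AF (¬busy ∧ req))).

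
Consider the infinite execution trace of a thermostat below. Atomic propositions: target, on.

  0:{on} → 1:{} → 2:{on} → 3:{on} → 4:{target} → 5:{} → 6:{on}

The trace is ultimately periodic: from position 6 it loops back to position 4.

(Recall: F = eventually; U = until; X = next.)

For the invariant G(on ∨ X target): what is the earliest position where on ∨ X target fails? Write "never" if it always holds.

Check on ∨ X target at each position in order: 0 ✓.
At position 1 the labels are {} and the next position 2 has {on}, so on ∨ X target is false there. This is the first violation.

1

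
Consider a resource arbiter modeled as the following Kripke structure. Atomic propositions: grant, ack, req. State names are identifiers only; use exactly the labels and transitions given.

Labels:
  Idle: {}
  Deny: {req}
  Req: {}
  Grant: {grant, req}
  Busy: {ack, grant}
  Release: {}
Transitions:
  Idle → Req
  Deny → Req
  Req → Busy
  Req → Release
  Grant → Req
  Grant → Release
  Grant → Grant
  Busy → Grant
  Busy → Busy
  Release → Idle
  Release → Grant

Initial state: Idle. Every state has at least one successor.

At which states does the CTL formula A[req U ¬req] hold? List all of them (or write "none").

{Idle, Deny, Req, Busy, Release}

States satisfying req: {Deny, Grant}.
States satisfying ¬req: {Idle, Req, Busy, Release}.
States satisfying A[req U ¬req]: {Idle, Deny, Req, Busy, Release}.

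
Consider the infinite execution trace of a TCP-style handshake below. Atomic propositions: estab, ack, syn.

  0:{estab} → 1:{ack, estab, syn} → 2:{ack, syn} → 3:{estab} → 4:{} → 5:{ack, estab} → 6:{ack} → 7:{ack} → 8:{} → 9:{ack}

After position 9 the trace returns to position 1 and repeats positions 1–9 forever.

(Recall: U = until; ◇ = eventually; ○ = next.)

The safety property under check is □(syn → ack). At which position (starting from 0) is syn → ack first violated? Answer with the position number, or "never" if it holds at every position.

syn → ack holds at every position 0..9, and those are all the positions the trace ever visits, so the invariant □(syn → ack) is never violated.

never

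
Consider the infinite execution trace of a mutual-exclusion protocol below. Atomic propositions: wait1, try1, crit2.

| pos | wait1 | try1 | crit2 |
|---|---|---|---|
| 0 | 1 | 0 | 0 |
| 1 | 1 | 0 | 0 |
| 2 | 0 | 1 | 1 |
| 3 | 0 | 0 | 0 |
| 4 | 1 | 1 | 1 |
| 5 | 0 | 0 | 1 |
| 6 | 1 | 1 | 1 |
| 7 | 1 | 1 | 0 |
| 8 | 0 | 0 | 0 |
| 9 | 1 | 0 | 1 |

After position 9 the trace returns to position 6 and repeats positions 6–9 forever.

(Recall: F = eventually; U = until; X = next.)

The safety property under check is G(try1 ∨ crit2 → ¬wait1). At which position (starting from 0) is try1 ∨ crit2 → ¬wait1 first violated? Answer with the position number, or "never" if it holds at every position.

Check try1 ∨ crit2 → ¬wait1 at each position in order: 0 ✓, 1 ✓, 2 ✓, 3 ✓.
At position 4 the labels are {crit2, try1, wait1}, so try1 ∨ crit2 → ¬wait1 is false there. This is the first violation.

4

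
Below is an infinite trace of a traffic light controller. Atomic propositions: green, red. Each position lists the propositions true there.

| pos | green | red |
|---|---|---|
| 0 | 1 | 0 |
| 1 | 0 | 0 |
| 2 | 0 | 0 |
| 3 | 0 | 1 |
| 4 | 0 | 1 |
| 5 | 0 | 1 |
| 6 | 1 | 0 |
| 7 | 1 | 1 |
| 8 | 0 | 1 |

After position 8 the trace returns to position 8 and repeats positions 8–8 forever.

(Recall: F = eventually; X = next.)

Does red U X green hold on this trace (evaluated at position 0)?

No

Walking from position 0: at position 0, X green has not yet held and red fails, so red U X green is false.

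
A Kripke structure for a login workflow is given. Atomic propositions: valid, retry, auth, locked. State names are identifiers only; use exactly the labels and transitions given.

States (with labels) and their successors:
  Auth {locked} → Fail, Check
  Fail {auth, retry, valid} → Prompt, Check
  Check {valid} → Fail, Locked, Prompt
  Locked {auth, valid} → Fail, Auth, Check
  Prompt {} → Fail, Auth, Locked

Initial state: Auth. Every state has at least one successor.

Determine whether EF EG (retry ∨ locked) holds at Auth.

States satisfying EG (retry ∨ locked): ∅.
States satisfying EF EG (retry ∨ locked): ∅.
No suitable path/successor from Auth witnesses the formula.
Auth ∉ Sat(EF EG (retry ∨ locked)).

Violated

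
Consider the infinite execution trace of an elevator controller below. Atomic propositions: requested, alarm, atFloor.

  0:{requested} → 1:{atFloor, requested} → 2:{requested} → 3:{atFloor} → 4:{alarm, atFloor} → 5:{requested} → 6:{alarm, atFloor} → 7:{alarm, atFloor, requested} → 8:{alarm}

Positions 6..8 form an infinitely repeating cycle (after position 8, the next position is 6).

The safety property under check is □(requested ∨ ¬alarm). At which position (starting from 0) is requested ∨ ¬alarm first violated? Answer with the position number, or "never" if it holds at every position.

Check requested ∨ ¬alarm at each position in order: 0 ✓, 1 ✓, 2 ✓, 3 ✓.
At position 4 the labels are {alarm, atFloor}, so requested ∨ ¬alarm is false there. This is the first violation.

4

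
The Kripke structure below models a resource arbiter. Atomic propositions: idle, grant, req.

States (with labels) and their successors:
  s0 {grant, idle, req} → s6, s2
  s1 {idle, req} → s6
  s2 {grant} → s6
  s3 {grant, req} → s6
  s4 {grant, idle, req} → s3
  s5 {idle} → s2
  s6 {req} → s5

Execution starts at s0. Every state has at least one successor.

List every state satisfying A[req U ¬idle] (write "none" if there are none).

{s0, s1, s2, s3, s4, s6}

States satisfying req: {s0, s1, s3, s4, s6}.
States satisfying ¬idle: {s2, s3, s6}.
States satisfying A[req U ¬idle]: {s0, s1, s2, s3, s4, s6}.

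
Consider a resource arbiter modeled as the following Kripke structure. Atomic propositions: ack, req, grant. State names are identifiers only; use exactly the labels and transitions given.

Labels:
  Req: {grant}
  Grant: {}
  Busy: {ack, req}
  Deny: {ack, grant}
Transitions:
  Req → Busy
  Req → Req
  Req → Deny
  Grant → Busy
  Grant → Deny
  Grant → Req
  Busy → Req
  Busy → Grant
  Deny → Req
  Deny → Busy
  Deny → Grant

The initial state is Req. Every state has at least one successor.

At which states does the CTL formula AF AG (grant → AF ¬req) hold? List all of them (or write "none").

{Req, Grant, Busy, Deny}

States satisfying AG (grant → AF ¬req): {Req, Grant, Busy, Deny}.
States satisfying AF AG (grant → AF ¬req): {Req, Grant, Busy, Deny}.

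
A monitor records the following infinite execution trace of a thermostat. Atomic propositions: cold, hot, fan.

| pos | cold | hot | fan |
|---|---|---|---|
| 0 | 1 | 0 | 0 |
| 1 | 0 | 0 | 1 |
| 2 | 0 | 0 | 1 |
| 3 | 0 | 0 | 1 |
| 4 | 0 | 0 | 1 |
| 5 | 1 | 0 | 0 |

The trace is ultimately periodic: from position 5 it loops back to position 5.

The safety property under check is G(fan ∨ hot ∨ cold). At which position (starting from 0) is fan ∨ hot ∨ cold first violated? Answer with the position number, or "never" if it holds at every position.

fan ∨ hot ∨ cold holds at every position 0..5, and those are all the positions the trace ever visits, so the invariant G(fan ∨ hot ∨ cold) is never violated.

never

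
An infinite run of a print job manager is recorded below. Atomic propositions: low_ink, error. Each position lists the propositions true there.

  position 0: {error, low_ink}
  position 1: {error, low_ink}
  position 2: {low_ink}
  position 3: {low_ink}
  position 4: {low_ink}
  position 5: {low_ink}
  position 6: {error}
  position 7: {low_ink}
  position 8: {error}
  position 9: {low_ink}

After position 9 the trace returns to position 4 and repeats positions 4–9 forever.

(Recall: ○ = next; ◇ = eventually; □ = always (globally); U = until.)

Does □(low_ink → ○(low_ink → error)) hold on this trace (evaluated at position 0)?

Does not hold

low_ink → ○(low_ink → error) must hold at every position from 0 onward. It fails at position 1, so □(low_ink → ○(low_ink → error)) is false.
Positions where low_ink holds: 0, 1, 2, 3, 4, 5, 7, 9.
Check ○(low_ink → error) at each: 0→ok, 1→fails, 2→fails, 3→fails, 4→fails, 5→ok, 7→ok, 9→fails.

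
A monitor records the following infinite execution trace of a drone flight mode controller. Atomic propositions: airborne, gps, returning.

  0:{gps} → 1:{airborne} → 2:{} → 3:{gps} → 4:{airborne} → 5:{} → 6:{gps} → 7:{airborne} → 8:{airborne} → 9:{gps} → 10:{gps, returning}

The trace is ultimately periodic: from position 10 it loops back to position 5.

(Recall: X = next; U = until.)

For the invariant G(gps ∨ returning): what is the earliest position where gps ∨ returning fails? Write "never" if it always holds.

1

Check gps ∨ returning at each position in order: 0 ✓.
At position 1 the labels are {airborne}, so gps ∨ returning is false there. This is the first violation.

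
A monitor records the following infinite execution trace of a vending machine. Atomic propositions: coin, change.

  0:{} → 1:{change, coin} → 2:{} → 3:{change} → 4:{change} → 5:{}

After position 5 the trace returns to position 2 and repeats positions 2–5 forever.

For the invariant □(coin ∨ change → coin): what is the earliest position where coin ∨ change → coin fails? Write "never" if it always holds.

Check coin ∨ change → coin at each position in order: 0 ✓, 1 ✓, 2 ✓.
At position 3 the labels are {change}, so coin ∨ change → coin is false there. This is the first violation.

3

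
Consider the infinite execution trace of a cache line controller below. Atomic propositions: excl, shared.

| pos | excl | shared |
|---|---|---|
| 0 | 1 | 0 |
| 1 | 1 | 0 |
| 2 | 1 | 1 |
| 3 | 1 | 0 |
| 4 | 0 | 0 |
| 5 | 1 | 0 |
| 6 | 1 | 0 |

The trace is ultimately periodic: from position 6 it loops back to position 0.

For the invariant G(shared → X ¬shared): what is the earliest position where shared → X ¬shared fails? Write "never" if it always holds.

shared → X ¬shared holds at every position 0..6, and those are all the positions the trace ever visits, so the invariant G(shared → X ¬shared) is never violated.

never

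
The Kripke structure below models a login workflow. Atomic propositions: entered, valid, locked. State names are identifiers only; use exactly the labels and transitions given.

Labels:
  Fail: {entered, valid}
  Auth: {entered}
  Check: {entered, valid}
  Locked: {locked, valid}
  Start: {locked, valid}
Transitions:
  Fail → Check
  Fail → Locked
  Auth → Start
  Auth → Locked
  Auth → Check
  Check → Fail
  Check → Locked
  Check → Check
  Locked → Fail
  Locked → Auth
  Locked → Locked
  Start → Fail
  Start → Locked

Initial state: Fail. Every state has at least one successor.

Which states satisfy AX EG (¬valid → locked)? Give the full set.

{Fail, Auth, Check, Start}

States satisfying EG (¬valid → locked): {Fail, Check, Locked, Start}.
States satisfying AX EG (¬valid → locked): {Fail, Auth, Check, Start}.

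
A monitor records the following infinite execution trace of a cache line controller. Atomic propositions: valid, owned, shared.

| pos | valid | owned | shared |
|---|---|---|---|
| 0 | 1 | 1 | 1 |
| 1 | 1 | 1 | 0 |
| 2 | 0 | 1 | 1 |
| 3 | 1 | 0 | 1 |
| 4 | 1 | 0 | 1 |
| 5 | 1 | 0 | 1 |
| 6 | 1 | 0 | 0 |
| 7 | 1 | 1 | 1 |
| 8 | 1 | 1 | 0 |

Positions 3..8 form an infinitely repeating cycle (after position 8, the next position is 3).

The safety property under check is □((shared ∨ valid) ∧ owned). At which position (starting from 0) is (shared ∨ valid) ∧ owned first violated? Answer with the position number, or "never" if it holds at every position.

3

Check (shared ∨ valid) ∧ owned at each position in order: 0 ✓, 1 ✓, 2 ✓.
At position 3 the labels are {shared, valid}, so (shared ∨ valid) ∧ owned is false there. This is the first violation.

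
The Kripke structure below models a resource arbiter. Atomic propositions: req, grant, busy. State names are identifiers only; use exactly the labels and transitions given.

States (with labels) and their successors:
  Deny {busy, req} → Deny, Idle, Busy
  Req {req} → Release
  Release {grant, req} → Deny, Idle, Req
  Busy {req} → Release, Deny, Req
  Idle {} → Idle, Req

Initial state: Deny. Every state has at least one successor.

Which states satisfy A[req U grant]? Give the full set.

{Req, Release}

States satisfying req: {Deny, Req, Release, Busy}.
States satisfying grant: {Release}.
States satisfying A[req U grant]: {Req, Release}.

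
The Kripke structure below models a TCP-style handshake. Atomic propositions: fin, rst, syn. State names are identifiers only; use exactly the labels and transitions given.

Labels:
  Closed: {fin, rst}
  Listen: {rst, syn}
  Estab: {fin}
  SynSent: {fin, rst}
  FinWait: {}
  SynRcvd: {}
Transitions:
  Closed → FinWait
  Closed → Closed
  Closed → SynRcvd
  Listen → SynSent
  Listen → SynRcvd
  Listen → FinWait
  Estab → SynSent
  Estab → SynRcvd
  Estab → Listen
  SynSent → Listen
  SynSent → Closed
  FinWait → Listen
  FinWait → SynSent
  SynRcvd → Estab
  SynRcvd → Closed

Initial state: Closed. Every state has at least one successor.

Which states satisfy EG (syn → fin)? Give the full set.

States satisfying syn → fin: {Closed, Estab, SynSent, FinWait, SynRcvd}.
States satisfying EG (syn → fin): {Closed, Estab, SynSent, FinWait, SynRcvd}.

{Closed, Estab, SynSent, FinWait, SynRcvd}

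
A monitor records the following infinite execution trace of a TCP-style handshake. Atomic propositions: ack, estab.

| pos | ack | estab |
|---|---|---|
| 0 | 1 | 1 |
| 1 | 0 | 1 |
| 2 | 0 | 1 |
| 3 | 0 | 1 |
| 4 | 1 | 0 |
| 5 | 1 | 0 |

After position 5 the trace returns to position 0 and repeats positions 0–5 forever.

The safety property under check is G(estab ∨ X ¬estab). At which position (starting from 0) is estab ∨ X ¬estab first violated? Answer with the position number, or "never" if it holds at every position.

5

Check estab ∨ X ¬estab at each position in order: 0 ✓, 1 ✓, 2 ✓, 3 ✓, 4 ✓.
At position 5 the labels are {ack} and the next position 0 has {ack, estab}, so estab ∨ X ¬estab is false there. This is the first violation.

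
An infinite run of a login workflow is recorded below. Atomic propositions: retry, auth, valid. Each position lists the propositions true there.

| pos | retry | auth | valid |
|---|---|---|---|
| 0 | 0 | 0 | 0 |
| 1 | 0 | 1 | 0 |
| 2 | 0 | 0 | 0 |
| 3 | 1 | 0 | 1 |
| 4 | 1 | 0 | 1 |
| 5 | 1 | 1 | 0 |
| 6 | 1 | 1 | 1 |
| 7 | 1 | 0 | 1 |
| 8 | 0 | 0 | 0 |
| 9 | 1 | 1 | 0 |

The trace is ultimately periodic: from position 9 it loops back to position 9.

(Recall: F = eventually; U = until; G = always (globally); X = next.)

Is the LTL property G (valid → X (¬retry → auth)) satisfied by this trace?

valid → X (¬retry → auth) must hold at every position from 0 onward. It fails at position 7, so G (valid → X (¬retry → auth)) is false.
Positions where valid holds: 3, 4, 6, 7.
Check X (¬retry → auth) at each: 3→ok, 4→ok, 6→ok, 7→fails.

Violated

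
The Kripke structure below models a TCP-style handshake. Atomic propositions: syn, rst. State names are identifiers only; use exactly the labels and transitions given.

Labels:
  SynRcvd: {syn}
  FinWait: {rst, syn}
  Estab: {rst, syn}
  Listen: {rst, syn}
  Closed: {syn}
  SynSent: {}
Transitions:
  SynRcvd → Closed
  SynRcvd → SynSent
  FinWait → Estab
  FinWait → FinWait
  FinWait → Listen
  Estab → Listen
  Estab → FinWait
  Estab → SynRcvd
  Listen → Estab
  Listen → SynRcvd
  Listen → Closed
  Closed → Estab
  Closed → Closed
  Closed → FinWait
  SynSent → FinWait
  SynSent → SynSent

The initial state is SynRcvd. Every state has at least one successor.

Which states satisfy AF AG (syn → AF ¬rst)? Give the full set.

none

States satisfying AG (syn → AF ¬rst): ∅.
States satisfying AF AG (syn → AF ¬rst): ∅.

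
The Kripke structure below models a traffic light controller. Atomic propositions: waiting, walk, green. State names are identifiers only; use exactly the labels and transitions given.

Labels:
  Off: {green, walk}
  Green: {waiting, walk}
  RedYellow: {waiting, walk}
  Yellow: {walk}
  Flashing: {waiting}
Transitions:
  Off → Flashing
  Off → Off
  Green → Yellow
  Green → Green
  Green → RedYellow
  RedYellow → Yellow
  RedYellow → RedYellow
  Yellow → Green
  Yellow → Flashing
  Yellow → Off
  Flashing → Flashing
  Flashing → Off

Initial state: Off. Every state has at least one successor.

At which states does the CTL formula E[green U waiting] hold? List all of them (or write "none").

{Off, Green, RedYellow, Flashing}

States satisfying green: {Off}.
States satisfying waiting: {Green, RedYellow, Flashing}.
States satisfying E[green U waiting]: {Off, Green, RedYellow, Flashing}.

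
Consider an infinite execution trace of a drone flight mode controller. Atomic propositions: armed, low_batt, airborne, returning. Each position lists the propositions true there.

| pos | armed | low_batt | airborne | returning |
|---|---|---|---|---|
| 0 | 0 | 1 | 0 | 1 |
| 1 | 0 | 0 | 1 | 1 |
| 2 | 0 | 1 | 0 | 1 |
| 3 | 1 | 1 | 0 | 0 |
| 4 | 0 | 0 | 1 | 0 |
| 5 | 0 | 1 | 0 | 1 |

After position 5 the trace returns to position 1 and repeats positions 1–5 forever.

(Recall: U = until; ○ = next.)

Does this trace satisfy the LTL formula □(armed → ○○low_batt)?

armed → ○○low_batt holds at every position 0..5, and those are all positions ever visited, so □(armed → ○○low_batt) holds.
Positions where armed holds: 3.
Check ○○low_batt at each: 3→ok.

Holds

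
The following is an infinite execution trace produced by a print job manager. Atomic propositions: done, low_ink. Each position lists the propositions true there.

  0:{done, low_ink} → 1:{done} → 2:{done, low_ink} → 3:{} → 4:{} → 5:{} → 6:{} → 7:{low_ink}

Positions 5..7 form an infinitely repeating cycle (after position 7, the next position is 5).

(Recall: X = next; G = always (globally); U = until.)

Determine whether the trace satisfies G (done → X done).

Violated

done → X done must hold at every position from 0 onward. It fails at position 2, so G (done → X done) is false.
Positions where done holds: 0, 1, 2.
Check X done at each: 0→ok, 1→ok, 2→fails.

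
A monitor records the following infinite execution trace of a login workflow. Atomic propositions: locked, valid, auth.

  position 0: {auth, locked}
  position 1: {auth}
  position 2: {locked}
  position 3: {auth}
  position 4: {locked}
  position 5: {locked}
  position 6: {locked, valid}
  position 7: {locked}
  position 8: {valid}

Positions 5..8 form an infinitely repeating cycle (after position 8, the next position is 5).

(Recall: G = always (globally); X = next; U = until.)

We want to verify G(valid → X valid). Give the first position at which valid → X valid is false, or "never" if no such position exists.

6

Check valid → X valid at each position in order: 0 ✓, 1 ✓, 2 ✓, 3 ✓, 4 ✓, 5 ✓.
At position 6 the labels are {locked, valid} and the next position 7 has {locked}, so valid → X valid is false there. This is the first violation.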